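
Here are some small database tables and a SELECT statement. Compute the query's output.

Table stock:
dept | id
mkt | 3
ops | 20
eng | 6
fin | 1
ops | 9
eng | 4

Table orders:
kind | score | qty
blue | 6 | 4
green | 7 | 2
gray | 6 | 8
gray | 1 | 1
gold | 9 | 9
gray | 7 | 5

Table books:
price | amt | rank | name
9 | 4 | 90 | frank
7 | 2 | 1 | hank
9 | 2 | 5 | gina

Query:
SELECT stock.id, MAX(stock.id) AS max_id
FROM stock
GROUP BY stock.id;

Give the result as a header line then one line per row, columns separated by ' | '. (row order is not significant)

== RESULT ==
stock.id | max_id
3 | 3
20 | 20
6 | 6
1 | 1
9 | 9
4 | 4

Derivation:
After GROUP BY (6 rows):
stock.id | max_id
3 | 3
20 | 20
6 | 6
1 | 1
9 | 9
4 | 4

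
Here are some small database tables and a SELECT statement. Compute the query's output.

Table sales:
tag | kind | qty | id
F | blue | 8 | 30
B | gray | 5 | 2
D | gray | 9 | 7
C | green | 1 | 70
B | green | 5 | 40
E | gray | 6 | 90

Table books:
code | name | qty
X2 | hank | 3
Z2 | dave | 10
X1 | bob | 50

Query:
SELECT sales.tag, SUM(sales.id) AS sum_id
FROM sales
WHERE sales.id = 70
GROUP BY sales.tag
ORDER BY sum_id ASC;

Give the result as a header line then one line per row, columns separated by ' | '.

After WHERE (1 rows):
sales.tag | sales.kind | sales.qty | sales.id
C | green | 1 | 70
After GROUP BY (1 rows):
sales.tag | sum_id
C | 70
After ORDER BY (1 rows):
sales.tag | sum_id
C | 70

== RESULT ==
sales.tag | sum_id
C | 70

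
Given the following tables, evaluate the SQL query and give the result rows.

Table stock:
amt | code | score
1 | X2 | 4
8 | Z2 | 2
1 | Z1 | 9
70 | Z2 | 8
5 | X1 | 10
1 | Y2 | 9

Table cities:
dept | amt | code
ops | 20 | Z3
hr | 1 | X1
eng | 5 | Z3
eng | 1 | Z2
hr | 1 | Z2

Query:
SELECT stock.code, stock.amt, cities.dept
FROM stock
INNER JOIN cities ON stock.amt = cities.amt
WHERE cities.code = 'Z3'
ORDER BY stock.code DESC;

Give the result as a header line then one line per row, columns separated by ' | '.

After JOIN cities (10 rows):
stock.amt | stock.code | stock.score | cities.dept | cities.amt | cities.code
1 | X2 | 4 | hr | 1 | X1
1 | X2 | 4 | eng | 1 | Z2
1 | X2 | 4 | hr | 1 | Z2
1 | Z1 | 9 | hr | 1 | X1
1 | Z1 | 9 | eng | 1 | Z2
1 | Z1 | 9 | hr | 1 | Z2
5 | X1 | 10 | eng | 5 | Z3
1 | Y2 | 9 | hr | 1 | X1
1 | Y2 | 9 | eng | 1 | Z2
1 | Y2 | 9 | hr | 1 | Z2
After WHERE (1 rows):
stock.amt | stock.code | stock.score | cities.dept | cities.amt | cities.code
5 | X1 | 10 | eng | 5 | Z3
After SELECT (1 rows):
stock.code | stock.amt | cities.dept
X1 | 5 | eng
After ORDER BY (1 rows):
stock.code | stock.amt | cities.dept
X1 | 5 | eng

== RESULT ==
stock.code | stock.amt | cities.dept
X1 | 5 | eng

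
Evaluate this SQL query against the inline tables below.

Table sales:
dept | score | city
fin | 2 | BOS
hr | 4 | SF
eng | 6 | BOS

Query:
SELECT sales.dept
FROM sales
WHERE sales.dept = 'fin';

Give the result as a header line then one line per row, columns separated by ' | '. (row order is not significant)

After WHERE (1 rows):
sales.dept | sales.score | sales.city
fin | 2 | BOS
After SELECT (1 rows):
sales.dept
fin

== RESULT ==
sales.dept
fin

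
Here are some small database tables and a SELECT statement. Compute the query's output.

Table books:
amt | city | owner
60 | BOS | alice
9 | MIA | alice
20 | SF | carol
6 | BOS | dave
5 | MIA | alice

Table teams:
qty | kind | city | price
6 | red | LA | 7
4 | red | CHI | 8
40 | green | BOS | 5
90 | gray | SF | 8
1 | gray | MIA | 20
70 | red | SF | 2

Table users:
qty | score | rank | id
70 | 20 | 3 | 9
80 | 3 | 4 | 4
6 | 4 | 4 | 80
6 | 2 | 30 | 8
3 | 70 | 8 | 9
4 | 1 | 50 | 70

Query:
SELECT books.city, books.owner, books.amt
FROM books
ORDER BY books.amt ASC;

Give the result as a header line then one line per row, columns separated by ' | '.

== RESULT ==
books.city | books.owner | books.amt
MIA | alice | 5
BOS | dave | 6
MIA | alice | 9
SF | carol | 20
BOS | alice | 60

Derivation:
After SELECT (5 rows):
books.city | books.owner | books.amt
BOS | alice | 60
MIA | alice | 9
SF | carol | 20
BOS | dave | 6
MIA | alice | 5
After ORDER BY (5 rows):
books.city | books.owner | books.amt
MIA | alice | 5
BOS | dave | 6
MIA | alice | 9
SF | carol | 20
BOS | alice | 60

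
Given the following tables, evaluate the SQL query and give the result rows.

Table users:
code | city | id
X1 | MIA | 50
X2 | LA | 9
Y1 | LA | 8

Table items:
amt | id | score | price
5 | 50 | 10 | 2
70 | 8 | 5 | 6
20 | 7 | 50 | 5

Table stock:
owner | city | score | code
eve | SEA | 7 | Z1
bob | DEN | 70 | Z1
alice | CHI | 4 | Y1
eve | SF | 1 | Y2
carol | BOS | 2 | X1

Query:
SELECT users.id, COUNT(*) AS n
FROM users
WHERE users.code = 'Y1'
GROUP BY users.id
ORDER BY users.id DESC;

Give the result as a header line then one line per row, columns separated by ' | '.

After WHERE (1 rows):
users.code | users.city | users.id
Y1 | LA | 8
After GROUP BY (1 rows):
users.id | n
8 | 1
After ORDER BY (1 rows):
users.id | n
8 | 1

== RESULT ==
users.id | n
8 | 1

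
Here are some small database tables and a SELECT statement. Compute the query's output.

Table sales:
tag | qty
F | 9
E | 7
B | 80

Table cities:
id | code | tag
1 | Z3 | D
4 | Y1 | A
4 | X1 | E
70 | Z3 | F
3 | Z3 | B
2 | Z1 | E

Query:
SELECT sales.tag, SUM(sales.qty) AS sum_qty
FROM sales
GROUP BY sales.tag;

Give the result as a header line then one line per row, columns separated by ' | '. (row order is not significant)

After GROUP BY (3 rows):
sales.tag | sum_qty
F | 9
E | 7
B | 80

== RESULT ==
sales.tag | sum_qty
F | 9
E | 7
B | 80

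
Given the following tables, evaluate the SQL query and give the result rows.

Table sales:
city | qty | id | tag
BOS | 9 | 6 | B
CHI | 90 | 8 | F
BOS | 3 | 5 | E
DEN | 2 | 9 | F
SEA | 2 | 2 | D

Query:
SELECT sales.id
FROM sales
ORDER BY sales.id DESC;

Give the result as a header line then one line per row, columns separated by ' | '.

== RESULT ==
sales.id
9
8
6
5
2

Derivation:
After SELECT (5 rows):
sales.id
6
8
5
9
2
After ORDER BY (5 rows):
sales.id
9
8
6
5
2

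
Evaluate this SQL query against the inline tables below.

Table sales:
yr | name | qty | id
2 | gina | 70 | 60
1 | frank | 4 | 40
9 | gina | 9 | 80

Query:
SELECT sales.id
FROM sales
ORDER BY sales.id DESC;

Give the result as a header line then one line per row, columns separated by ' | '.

After SELECT (3 rows):
sales.id
60
40
80
After ORDER BY (3 rows):
sales.id
80
60
40

== RESULT ==
sales.id
80
60
40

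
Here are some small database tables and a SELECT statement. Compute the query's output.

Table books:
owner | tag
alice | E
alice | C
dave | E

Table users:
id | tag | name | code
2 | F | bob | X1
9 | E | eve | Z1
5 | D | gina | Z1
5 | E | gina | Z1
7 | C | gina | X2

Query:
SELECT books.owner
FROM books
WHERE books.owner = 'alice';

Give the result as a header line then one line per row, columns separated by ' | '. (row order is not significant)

After WHERE (2 rows):
books.owner | books.tag
alice | E
alice | C
After SELECT (2 rows):
books.owner
alice
alice

== RESULT ==
books.owner
alice
alice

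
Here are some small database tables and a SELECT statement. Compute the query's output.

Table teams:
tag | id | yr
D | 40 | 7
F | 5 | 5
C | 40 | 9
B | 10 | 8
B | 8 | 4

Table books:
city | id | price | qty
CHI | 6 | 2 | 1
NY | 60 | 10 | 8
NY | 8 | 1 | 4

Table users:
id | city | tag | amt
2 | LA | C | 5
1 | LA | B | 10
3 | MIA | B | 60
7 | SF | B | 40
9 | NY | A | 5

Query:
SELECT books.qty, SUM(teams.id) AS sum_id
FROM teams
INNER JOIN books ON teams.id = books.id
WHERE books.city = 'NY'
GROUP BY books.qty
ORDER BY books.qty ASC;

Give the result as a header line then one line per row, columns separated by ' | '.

After JOIN books (1 rows):
teams.tag | teams.id | teams.yr | books.city | books.id | books.price | books.qty
B | 8 | 4 | NY | 8 | 1 | 4
After WHERE (1 rows):
teams.tag | teams.id | teams.yr | books.city | books.id | books.price | books.qty
B | 8 | 4 | NY | 8 | 1 | 4
After GROUP BY (1 rows):
books.qty | sum_id
4 | 8
After ORDER BY (1 rows):
books.qty | sum_id
4 | 8

== RESULT ==
books.qty | sum_id
4 | 8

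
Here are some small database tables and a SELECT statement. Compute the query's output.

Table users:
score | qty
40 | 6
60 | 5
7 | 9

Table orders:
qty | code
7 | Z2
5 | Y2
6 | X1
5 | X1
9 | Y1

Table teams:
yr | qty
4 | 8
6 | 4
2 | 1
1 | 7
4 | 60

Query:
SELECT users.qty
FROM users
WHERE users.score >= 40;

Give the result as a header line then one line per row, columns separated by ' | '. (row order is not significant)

After WHERE (2 rows):
users.score | users.qty
40 | 6
60 | 5
After SELECT (2 rows):
users.qty
6
5

== RESULT ==
users.qty
6
5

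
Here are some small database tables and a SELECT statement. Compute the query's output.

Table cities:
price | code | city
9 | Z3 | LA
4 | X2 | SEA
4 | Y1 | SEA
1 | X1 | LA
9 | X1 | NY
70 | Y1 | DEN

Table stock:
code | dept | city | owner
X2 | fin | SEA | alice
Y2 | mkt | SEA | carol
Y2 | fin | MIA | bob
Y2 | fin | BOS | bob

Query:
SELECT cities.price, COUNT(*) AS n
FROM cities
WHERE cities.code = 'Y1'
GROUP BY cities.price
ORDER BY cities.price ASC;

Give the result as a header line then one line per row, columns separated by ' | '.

== RESULT ==
cities.price | n
4 | 1
70 | 1

Derivation:
After WHERE (2 rows):
cities.price | cities.code | cities.city
4 | Y1 | SEA
70 | Y1 | DEN
After GROUP BY (2 rows):
cities.price | n
4 | 1
70 | 1
After ORDER BY (2 rows):
cities.price | n
4 | 1
70 | 1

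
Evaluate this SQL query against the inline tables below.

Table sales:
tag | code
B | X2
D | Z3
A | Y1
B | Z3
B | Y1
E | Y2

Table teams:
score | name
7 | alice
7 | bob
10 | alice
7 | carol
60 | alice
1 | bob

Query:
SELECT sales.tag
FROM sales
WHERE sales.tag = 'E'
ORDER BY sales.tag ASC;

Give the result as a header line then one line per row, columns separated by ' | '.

== RESULT ==
sales.tag
E

Derivation:
After WHERE (1 rows):
sales.tag | sales.code
E | Y2
After SELECT (1 rows):
sales.tag
E
After ORDER BY (1 rows):
sales.tag
E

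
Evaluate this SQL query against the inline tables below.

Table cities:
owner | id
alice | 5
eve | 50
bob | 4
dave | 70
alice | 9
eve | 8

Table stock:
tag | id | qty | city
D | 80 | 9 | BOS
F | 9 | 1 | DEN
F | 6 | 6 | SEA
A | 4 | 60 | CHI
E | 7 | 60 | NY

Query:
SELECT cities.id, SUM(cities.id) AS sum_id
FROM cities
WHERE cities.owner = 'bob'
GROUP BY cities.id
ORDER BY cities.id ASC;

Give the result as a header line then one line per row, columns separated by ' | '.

== RESULT ==
cities.id | sum_id
4 | 4

Derivation:
After WHERE (1 rows):
cities.owner | cities.id
bob | 4
After GROUP BY (1 rows):
cities.id | sum_id
4 | 4
After ORDER BY (1 rows):
cities.id | sum_id
4 | 4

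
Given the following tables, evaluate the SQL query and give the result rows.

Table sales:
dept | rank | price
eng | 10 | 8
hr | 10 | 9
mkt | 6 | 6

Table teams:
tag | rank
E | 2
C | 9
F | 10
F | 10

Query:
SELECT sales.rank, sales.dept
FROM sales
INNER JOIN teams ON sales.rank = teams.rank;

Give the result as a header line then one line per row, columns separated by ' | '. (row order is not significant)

After JOIN teams (4 rows):
sales.dept | sales.rank | sales.price | teams.tag | teams.rank
eng | 10 | 8 | F | 10
eng | 10 | 8 | F | 10
hr | 10 | 9 | F | 10
hr | 10 | 9 | F | 10
After SELECT (4 rows):
sales.rank | sales.dept
10 | eng
10 | eng
10 | hr
10 | hr

== RESULT ==
sales.rank | sales.dept
10 | eng
10 | eng
10 | hr
10 | hr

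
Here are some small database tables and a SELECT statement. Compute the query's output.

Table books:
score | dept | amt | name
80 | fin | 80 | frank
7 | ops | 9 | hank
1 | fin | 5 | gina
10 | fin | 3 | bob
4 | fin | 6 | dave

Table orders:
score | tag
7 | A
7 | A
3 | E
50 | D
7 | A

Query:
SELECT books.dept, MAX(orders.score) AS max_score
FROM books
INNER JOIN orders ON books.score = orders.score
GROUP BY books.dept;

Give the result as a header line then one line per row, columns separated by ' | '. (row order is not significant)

After JOIN orders (3 rows):
books.score | books.dept | books.amt | books.name | orders.score | orders.tag
7 | ops | 9 | hank | 7 | A
7 | ops | 9 | hank | 7 | A
7 | ops | 9 | hank | 7 | A
After GROUP BY (1 rows):
books.dept | max_score
ops | 7

== RESULT ==
books.dept | max_score
ops | 7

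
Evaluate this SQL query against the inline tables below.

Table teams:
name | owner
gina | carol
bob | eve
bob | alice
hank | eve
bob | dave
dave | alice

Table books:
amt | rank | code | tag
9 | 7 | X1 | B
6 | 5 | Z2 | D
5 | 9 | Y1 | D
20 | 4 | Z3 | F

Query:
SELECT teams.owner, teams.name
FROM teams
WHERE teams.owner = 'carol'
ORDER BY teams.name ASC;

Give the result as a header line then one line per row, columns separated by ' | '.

After WHERE (1 rows):
teams.name | teams.owner
gina | carol
After SELECT (1 rows):
teams.owner | teams.name
carol | gina
After ORDER BY (1 rows):
teams.owner | teams.name
carol | gina

== RESULT ==
teams.owner | teams.name
carol | gina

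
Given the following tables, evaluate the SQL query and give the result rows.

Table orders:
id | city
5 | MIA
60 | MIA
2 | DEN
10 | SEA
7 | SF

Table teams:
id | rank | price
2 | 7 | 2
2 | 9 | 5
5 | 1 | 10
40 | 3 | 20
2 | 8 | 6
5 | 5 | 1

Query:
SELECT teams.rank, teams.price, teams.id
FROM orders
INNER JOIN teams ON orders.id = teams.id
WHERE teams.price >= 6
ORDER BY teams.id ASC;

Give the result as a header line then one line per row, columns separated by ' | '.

After JOIN teams (5 rows):
orders.id | orders.city | teams.id | teams.rank | teams.price
5 | MIA | 5 | 1 | 10
5 | MIA | 5 | 5 | 1
2 | DEN | 2 | 7 | 2
2 | DEN | 2 | 9 | 5
2 | DEN | 2 | 8 | 6
After WHERE (2 rows):
orders.id | orders.city | teams.id | teams.rank | teams.price
5 | MIA | 5 | 1 | 10
2 | DEN | 2 | 8 | 6
After SELECT (2 rows):
teams.rank | teams.price | teams.id
1 | 10 | 5
8 | 6 | 2
After ORDER BY (2 rows):
teams.rank | teams.price | teams.id
8 | 6 | 2
1 | 10 | 5

== RESULT ==
teams.rank | teams.price | teams.id
8 | 6 | 2
1 | 10 | 5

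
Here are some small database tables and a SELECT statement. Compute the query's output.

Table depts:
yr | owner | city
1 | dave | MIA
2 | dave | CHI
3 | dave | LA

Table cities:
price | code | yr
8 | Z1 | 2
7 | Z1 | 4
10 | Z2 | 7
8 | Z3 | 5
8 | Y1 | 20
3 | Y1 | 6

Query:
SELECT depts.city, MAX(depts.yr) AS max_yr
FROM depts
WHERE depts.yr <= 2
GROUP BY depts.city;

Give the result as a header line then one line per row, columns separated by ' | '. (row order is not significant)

== RESULT ==
depts.city | max_yr
MIA | 1
CHI | 2

Derivation:
After WHERE (2 rows):
depts.yr | depts.owner | depts.city
1 | dave | MIA
2 | dave | CHI
After GROUP BY (2 rows):
depts.city | max_yr
MIA | 1
CHI | 2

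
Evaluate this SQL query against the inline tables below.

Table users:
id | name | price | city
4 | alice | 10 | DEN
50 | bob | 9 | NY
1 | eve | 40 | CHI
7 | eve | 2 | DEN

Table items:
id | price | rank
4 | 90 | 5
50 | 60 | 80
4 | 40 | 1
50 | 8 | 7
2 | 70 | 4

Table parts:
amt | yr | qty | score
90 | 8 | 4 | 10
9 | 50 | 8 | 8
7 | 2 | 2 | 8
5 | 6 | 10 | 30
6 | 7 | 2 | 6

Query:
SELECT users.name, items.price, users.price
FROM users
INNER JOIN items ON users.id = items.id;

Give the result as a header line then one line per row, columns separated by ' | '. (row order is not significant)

== RESULT ==
users.name | items.price | users.price
alice | 90 | 10
alice | 40 | 10
bob | 60 | 9
bob | 8 | 9

Derivation:
After JOIN items (4 rows):
users.id | users.name | users.price | users.city | items.id | items.price | items.rank
4 | alice | 10 | DEN | 4 | 90 | 5
4 | alice | 10 | DEN | 4 | 40 | 1
50 | bob | 9 | NY | 50 | 60 | 80
50 | bob | 9 | NY | 50 | 8 | 7
After SELECT (4 rows):
users.name | items.price | users.price
alice | 90 | 10
alice | 40 | 10
bob | 60 | 9
bob | 8 | 9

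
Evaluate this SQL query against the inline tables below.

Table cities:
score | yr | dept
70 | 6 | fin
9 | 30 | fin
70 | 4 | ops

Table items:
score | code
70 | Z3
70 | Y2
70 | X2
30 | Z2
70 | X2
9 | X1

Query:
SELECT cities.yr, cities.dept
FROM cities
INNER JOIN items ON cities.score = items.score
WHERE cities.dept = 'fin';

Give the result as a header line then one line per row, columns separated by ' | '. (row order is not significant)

After JOIN items (9 rows):
cities.score | cities.yr | cities.dept | items.score | items.code
70 | 6 | fin | 70 | Z3
70 | 6 | fin | 70 | Y2
70 | 6 | fin | 70 | X2
70 | 6 | fin | 70 | X2
9 | 30 | fin | 9 | X1
70 | 4 | ops | 70 | Z3
70 | 4 | ops | 70 | Y2
70 | 4 | ops | 70 | X2
70 | 4 | ops | 70 | X2
After WHERE (5 rows):
cities.score | cities.yr | cities.dept | items.score | items.code
70 | 6 | fin | 70 | Z3
70 | 6 | fin | 70 | Y2
70 | 6 | fin | 70 | X2
70 | 6 | fin | 70 | X2
9 | 30 | fin | 9 | X1
After SELECT (5 rows):
cities.yr | cities.dept
6 | fin
6 | fin
6 | fin
6 | fin
30 | fin

== RESULT ==
cities.yr | cities.dept
6 | fin
6 | fin
6 | fin
6 | fin
30 | fin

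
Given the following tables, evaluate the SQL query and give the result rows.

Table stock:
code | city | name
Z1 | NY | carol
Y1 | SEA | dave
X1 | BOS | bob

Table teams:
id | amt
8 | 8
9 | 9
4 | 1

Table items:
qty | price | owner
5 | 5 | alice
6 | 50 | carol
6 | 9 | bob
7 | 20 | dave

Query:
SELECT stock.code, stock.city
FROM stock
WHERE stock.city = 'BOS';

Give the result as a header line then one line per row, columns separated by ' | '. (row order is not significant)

== RESULT ==
stock.code | stock.city
X1 | BOS

Derivation:
After WHERE (1 rows):
stock.code | stock.city | stock.name
X1 | BOS | bob
After SELECT (1 rows):
stock.code | stock.city
X1 | BOS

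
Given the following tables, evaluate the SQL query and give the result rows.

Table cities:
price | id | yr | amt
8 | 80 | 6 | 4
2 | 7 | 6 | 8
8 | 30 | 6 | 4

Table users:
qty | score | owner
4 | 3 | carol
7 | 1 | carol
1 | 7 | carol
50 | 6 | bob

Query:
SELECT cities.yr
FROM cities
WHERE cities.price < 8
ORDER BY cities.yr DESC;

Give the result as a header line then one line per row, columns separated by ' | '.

After WHERE (1 rows):
cities.price | cities.id | cities.yr | cities.amt
2 | 7 | 6 | 8
After SELECT (1 rows):
cities.yr
6
After ORDER BY (1 rows):
cities.yr
6

== RESULT ==
cities.yr
6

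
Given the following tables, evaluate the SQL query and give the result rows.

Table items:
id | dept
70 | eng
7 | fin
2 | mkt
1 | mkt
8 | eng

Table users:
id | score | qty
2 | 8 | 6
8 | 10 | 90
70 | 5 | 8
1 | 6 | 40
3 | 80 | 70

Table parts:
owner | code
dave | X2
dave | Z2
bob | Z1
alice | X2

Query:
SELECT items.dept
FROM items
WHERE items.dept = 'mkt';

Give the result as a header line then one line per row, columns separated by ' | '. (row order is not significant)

== RESULT ==
items.dept
mkt
mkt

Derivation:
After WHERE (2 rows):
items.id | items.dept
2 | mkt
1 | mkt
After SELECT (2 rows):
items.dept
mkt
mkt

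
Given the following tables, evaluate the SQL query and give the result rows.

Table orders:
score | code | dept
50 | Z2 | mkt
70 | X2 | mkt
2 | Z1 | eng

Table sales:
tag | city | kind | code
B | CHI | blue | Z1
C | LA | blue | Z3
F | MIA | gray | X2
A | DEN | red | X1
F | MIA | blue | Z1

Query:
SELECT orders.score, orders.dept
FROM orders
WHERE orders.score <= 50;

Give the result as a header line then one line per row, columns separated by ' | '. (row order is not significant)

== RESULT ==
orders.score | orders.dept
50 | mkt
2 | eng

Derivation:
After WHERE (2 rows):
orders.score | orders.code | orders.dept
50 | Z2 | mkt
2 | Z1 | eng
After SELECT (2 rows):
orders.score | orders.dept
50 | mkt
2 | eng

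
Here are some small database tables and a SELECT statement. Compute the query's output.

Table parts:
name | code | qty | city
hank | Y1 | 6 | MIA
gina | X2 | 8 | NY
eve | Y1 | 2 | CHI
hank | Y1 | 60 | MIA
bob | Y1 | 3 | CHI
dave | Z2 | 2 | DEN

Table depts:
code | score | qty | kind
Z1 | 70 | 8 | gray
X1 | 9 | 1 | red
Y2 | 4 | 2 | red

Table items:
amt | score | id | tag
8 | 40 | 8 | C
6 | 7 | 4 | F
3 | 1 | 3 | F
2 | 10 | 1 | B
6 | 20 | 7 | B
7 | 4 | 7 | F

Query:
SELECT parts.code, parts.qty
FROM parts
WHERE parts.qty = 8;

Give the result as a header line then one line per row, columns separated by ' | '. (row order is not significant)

== RESULT ==
parts.code | parts.qty
X2 | 8

Derivation:
After WHERE (1 rows):
parts.name | parts.code | parts.qty | parts.city
gina | X2 | 8 | NY
After SELECT (1 rows):
parts.code | parts.qty
X2 | 8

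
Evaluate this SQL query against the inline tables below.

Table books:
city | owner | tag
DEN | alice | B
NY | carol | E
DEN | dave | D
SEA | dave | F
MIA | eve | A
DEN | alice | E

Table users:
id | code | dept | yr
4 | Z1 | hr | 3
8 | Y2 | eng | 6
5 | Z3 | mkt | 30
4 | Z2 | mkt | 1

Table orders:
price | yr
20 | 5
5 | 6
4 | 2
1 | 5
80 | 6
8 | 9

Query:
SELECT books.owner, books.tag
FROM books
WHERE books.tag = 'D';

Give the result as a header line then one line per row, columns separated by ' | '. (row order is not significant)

After WHERE (1 rows):
books.city | books.owner | books.tag
DEN | dave | D
After SELECT (1 rows):
books.owner | books.tag
dave | D

== RESULT ==
books.owner | books.tag
dave | D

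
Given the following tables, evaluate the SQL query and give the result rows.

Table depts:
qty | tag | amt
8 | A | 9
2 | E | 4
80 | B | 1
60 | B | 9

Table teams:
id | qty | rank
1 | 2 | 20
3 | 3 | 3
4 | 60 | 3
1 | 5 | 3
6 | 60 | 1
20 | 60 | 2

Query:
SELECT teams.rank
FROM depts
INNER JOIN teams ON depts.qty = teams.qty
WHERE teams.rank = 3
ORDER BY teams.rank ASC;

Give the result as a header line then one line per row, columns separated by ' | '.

After JOIN teams (4 rows):
depts.qty | depts.tag | depts.amt | teams.id | teams.qty | teams.rank
2 | E | 4 | 1 | 2 | 20
60 | B | 9 | 4 | 60 | 3
60 | B | 9 | 6 | 60 | 1
60 | B | 9 | 20 | 60 | 2
After WHERE (1 rows):
depts.qty | depts.tag | depts.amt | teams.id | teams.qty | teams.rank
60 | B | 9 | 4 | 60 | 3
After SELECT (1 rows):
teams.rank
3
After ORDER BY (1 rows):
teams.rank
3

== RESULT ==
teams.rank
3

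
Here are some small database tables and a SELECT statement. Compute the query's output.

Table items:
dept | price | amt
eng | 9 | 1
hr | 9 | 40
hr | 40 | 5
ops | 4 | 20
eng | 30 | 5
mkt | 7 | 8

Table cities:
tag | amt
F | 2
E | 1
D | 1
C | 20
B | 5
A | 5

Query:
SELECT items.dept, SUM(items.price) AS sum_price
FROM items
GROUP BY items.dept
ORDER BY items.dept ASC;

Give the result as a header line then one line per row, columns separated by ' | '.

After GROUP BY (4 rows):
items.dept | sum_price
eng | 39
hr | 49
ops | 4
mkt | 7
After ORDER BY (4 rows):
items.dept | sum_price
eng | 39
hr | 49
mkt | 7
ops | 4

== RESULT ==
items.dept | sum_price
eng | 39
hr | 49
mkt | 7
ops | 4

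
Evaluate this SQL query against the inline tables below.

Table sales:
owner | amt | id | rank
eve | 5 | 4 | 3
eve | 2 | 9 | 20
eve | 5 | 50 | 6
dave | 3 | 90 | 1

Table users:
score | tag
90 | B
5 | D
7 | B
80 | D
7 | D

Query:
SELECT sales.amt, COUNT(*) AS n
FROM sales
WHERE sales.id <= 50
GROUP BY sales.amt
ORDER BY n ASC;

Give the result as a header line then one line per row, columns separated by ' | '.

After WHERE (3 rows):
sales.owner | sales.amt | sales.id | sales.rank
eve | 5 | 4 | 3
eve | 2 | 9 | 20
eve | 5 | 50 | 6
After GROUP BY (2 rows):
sales.amt | n
5 | 2
2 | 1
After ORDER BY (2 rows):
sales.amt | n
2 | 1
5 | 2

== RESULT ==
sales.amt | n
2 | 1
5 | 2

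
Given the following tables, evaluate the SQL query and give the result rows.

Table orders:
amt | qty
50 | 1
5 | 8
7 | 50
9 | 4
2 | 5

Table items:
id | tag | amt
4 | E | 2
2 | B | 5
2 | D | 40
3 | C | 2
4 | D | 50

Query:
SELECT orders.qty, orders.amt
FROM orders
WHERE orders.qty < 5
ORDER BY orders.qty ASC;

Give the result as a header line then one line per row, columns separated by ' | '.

After WHERE (2 rows):
orders.amt | orders.qty
50 | 1
9 | 4
After SELECT (2 rows):
orders.qty | orders.amt
1 | 50
4 | 9
After ORDER BY (2 rows):
orders.qty | orders.amt
1 | 50
4 | 9

== RESULT ==
orders.qty | orders.amt
1 | 50
4 | 9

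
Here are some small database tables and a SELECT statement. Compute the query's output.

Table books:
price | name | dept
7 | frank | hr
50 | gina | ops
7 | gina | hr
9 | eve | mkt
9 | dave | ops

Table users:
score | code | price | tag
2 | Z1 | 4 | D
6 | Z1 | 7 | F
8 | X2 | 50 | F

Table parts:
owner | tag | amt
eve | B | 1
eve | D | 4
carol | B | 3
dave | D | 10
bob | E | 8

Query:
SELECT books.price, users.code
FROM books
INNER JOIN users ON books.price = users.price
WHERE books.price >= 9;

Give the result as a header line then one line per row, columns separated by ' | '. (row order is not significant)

After JOIN users (3 rows):
books.price | books.name | books.dept | users.score | users.code | users.price | users.tag
7 | frank | hr | 6 | Z1 | 7 | F
50 | gina | ops | 8 | X2 | 50 | F
7 | gina | hr | 6 | Z1 | 7 | F
After WHERE (1 rows):
books.price | books.name | books.dept | users.score | users.code | users.price | users.tag
50 | gina | ops | 8 | X2 | 50 | F
After SELECT (1 rows):
books.price | users.code
50 | X2

== RESULT ==
books.price | users.code
50 | X2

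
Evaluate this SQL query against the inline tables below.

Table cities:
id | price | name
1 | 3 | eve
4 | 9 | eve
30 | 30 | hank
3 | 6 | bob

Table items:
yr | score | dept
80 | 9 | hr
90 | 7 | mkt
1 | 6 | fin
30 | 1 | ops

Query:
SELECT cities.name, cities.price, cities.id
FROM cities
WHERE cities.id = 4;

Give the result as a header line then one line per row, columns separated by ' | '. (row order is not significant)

After WHERE (1 rows):
cities.id | cities.price | cities.name
4 | 9 | eve
After SELECT (1 rows):
cities.name | cities.price | cities.id
eve | 9 | 4

== RESULT ==
cities.name | cities.price | cities.id
eve | 9 | 4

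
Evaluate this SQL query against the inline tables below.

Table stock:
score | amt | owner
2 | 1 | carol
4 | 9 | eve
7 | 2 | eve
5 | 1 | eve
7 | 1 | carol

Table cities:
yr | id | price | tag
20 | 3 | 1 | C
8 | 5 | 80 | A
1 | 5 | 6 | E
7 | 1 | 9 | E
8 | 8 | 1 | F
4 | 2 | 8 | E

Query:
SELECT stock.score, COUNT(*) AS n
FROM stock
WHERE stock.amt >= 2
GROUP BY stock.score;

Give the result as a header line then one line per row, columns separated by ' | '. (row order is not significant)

After WHERE (2 rows):
stock.score | stock.amt | stock.owner
4 | 9 | eve
7 | 2 | eve
After GROUP BY (2 rows):
stock.score | n
4 | 1
7 | 1

== RESULT ==
stock.score | n
4 | 1
7 | 1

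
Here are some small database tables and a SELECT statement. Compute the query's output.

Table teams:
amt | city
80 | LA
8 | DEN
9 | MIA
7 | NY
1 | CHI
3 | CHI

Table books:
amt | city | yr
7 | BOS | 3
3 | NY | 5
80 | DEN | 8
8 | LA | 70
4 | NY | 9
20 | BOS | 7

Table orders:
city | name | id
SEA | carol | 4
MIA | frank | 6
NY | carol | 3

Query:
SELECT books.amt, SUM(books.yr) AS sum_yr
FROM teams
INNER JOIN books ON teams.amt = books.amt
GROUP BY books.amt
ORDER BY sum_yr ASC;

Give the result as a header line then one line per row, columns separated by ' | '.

After JOIN books (4 rows):
teams.amt | teams.city | books.amt | books.city | books.yr
80 | LA | 80 | DEN | 8
8 | DEN | 8 | LA | 70
7 | NY | 7 | BOS | 3
3 | CHI | 3 | NY | 5
After GROUP BY (4 rows):
books.amt | sum_yr
80 | 8
8 | 70
7 | 3
3 | 5
After ORDER BY (4 rows):
books.amt | sum_yr
7 | 3
3 | 5
80 | 8
8 | 70

== RESULT ==
books.amt | sum_yr
7 | 3
3 | 5
80 | 8
8 | 70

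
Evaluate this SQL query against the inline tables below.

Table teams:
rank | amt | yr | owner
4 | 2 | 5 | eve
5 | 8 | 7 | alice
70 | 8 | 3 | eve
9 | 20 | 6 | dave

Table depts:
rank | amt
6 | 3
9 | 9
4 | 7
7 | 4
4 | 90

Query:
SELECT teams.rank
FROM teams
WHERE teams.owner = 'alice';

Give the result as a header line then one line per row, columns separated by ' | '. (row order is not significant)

== RESULT ==
teams.rank
5

Derivation:
After WHERE (1 rows):
teams.rank | teams.amt | teams.yr | teams.owner
5 | 8 | 7 | alice
After SELECT (1 rows):
teams.rank
5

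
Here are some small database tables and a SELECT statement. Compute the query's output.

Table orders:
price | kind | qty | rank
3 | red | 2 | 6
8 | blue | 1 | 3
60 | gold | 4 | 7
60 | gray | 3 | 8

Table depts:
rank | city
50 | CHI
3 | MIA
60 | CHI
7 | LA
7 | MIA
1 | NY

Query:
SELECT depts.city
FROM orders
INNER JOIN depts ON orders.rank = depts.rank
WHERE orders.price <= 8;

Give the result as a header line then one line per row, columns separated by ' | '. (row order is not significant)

== RESULT ==
depts.city
MIA

Derivation:
After JOIN depts (3 rows):
orders.price | orders.kind | orders.qty | orders.rank | depts.rank | depts.city
8 | blue | 1 | 3 | 3 | MIA
60 | gold | 4 | 7 | 7 | LA
60 | gold | 4 | 7 | 7 | MIA
After WHERE (1 rows):
orders.price | orders.kind | orders.qty | orders.rank | depts.rank | depts.city
8 | blue | 1 | 3 | 3 | MIA
After SELECT (1 rows):
depts.city
MIA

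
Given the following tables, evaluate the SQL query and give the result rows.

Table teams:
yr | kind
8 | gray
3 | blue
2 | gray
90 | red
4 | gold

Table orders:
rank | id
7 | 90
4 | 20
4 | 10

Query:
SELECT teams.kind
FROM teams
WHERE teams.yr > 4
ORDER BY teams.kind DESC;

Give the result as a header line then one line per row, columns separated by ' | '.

== RESULT ==
teams.kind
red
gray

Derivation:
After WHERE (2 rows):
teams.yr | teams.kind
8 | gray
90 | red
After SELECT (2 rows):
teams.kind
gray
red
After ORDER BY (2 rows):
teams.kind
red
gray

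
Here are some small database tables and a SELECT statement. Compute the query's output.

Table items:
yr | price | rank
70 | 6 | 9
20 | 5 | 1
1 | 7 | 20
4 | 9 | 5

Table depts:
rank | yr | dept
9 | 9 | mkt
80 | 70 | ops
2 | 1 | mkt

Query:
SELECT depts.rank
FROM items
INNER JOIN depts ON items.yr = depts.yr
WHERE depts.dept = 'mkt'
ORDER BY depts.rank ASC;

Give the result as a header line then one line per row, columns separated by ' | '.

== RESULT ==
depts.rank
2

Derivation:
After JOIN depts (2 rows):
items.yr | items.price | items.rank | depts.rank | depts.yr | depts.dept
70 | 6 | 9 | 80 | 70 | ops
1 | 7 | 20 | 2 | 1 | mkt
After WHERE (1 rows):
items.yr | items.price | items.rank | depts.rank | depts.yr | depts.dept
1 | 7 | 20 | 2 | 1 | mkt
After SELECT (1 rows):
depts.rank
2
After ORDER BY (1 rows):
depts.rank
2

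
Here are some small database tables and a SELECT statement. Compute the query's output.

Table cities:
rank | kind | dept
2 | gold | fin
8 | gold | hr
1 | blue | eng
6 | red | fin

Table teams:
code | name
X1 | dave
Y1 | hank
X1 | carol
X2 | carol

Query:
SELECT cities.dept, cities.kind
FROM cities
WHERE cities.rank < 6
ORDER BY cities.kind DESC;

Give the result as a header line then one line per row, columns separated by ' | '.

== RESULT ==
cities.dept | cities.kind
fin | gold
eng | blue

Derivation:
After WHERE (2 rows):
cities.rank | cities.kind | cities.dept
2 | gold | fin
1 | blue | eng
After SELECT (2 rows):
cities.dept | cities.kind
fin | gold
eng | blue
After ORDER BY (2 rows):
cities.dept | cities.kind
fin | gold
eng | blue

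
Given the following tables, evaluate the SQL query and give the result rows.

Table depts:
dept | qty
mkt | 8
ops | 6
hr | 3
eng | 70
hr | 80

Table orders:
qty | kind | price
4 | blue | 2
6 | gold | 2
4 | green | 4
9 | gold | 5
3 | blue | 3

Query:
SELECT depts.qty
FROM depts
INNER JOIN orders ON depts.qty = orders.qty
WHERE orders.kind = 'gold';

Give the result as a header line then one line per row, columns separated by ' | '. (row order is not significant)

After JOIN orders (2 rows):
depts.dept | depts.qty | orders.qty | orders.kind | orders.price
ops | 6 | 6 | gold | 2
hr | 3 | 3 | blue | 3
After WHERE (1 rows):
depts.dept | depts.qty | orders.qty | orders.kind | orders.price
ops | 6 | 6 | gold | 2
After SELECT (1 rows):
depts.qty
6

== RESULT ==
depts.qty
6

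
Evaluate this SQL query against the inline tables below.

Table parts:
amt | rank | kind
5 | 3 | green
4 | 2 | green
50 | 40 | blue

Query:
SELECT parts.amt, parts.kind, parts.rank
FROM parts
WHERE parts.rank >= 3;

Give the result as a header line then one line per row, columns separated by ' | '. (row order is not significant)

== RESULT ==
parts.amt | parts.kind | parts.rank
5 | green | 3
50 | blue | 40

Derivation:
After WHERE (2 rows):
parts.amt | parts.rank | parts.kind
5 | 3 | green
50 | 40 | blue
After SELECT (2 rows):
parts.amt | parts.kind | parts.rank
5 | green | 3
50 | blue | 40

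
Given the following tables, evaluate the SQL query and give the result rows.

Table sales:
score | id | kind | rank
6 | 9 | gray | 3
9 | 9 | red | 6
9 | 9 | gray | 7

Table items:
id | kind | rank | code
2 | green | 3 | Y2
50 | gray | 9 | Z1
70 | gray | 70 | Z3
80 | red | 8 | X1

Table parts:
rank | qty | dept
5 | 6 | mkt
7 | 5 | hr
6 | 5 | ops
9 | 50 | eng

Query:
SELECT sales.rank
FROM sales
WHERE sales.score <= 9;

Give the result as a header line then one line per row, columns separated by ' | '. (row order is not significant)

After WHERE (3 rows):
sales.score | sales.id | sales.kind | sales.rank
6 | 9 | gray | 3
9 | 9 | red | 6
9 | 9 | gray | 7
After SELECT (3 rows):
sales.rank
3
6
7

== RESULT ==
sales.rank
3
6
7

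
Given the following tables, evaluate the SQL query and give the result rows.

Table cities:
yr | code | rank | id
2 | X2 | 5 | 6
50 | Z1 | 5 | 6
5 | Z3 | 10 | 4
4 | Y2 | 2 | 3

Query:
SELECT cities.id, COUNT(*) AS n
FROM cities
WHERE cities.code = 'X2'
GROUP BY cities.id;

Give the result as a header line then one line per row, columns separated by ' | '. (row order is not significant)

After WHERE (1 rows):
cities.yr | cities.code | cities.rank | cities.id
2 | X2 | 5 | 6
After GROUP BY (1 rows):
cities.id | n
6 | 1

== RESULT ==
cities.id | n
6 | 1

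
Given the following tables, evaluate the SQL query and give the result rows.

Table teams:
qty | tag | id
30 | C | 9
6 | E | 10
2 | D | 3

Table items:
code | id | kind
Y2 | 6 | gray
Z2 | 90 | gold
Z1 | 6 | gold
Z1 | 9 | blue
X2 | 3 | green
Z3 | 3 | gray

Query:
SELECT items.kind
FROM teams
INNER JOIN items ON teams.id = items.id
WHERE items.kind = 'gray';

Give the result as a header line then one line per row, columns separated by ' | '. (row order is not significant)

== RESULT ==
items.kind
gray

Derivation:
After JOIN items (3 rows):
teams.qty | teams.tag | teams.id | items.code | items.id | items.kind
30 | C | 9 | Z1 | 9 | blue
2 | D | 3 | X2 | 3 | green
2 | D | 3 | Z3 | 3 | gray
After WHERE (1 rows):
teams.qty | teams.tag | teams.id | items.code | items.id | items.kind
2 | D | 3 | Z3 | 3 | gray
After SELECT (1 rows):
items.kind
gray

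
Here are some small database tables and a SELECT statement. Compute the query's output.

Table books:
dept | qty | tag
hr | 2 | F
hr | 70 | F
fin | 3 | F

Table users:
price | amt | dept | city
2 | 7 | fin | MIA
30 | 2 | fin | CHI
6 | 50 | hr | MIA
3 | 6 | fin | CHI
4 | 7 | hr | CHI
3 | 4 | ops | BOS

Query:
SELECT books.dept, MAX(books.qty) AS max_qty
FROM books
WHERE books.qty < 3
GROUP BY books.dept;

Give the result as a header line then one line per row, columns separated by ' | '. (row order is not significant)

== RESULT ==
books.dept | max_qty
hr | 2

Derivation:
After WHERE (1 rows):
books.dept | books.qty | books.tag
hr | 2 | F
After GROUP BY (1 rows):
books.dept | max_qty
hr | 2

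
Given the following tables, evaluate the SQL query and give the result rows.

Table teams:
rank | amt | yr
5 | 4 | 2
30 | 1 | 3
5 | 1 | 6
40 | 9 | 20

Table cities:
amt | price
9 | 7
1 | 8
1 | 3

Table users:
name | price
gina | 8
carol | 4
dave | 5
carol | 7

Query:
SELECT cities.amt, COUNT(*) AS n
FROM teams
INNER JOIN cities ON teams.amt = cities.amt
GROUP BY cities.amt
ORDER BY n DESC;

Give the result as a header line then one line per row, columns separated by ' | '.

== RESULT ==
cities.amt | n
1 | 4
9 | 1

Derivation:
After JOIN cities (5 rows):
teams.rank | teams.amt | teams.yr | cities.amt | cities.price
30 | 1 | 3 | 1 | 8
30 | 1 | 3 | 1 | 3
5 | 1 | 6 | 1 | 8
5 | 1 | 6 | 1 | 3
40 | 9 | 20 | 9 | 7
After GROUP BY (2 rows):
cities.amt | n
1 | 4
9 | 1
After ORDER BY (2 rows):
cities.amt | n
1 | 4
9 | 1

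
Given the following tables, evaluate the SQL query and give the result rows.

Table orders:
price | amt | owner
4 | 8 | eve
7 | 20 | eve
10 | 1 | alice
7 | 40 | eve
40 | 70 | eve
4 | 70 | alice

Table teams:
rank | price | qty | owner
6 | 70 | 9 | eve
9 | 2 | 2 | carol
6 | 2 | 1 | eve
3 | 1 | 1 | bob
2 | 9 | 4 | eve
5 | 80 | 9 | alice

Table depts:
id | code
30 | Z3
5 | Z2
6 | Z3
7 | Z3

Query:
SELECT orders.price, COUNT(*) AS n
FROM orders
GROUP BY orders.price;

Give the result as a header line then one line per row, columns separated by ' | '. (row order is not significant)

After GROUP BY (4 rows):
orders.price | n
4 | 2
7 | 2
10 | 1
40 | 1

== RESULT ==
orders.price | n
4 | 2
7 | 2
10 | 1
40 | 1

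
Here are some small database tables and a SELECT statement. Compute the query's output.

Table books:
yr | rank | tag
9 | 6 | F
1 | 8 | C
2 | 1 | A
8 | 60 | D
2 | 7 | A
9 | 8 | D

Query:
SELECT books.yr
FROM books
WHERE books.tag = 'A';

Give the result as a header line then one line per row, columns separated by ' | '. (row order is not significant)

== RESULT ==
books.yr
2
2

Derivation:
After WHERE (2 rows):
books.yr | books.rank | books.tag
2 | 1 | A
2 | 7 | A
After SELECT (2 rows):
books.yr
2
2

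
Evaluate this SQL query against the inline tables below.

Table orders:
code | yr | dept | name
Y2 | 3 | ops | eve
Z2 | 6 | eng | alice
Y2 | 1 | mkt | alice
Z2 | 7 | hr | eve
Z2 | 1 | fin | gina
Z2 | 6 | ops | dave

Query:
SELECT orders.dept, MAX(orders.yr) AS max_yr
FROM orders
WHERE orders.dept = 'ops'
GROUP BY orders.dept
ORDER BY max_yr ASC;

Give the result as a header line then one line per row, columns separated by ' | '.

After WHERE (2 rows):
orders.code | orders.yr | orders.dept | orders.name
Y2 | 3 | ops | eve
Z2 | 6 | ops | dave
After GROUP BY (1 rows):
orders.dept | max_yr
ops | 6
After ORDER BY (1 rows):
orders.dept | max_yr
ops | 6

== RESULT ==
orders.dept | max_yr
ops | 6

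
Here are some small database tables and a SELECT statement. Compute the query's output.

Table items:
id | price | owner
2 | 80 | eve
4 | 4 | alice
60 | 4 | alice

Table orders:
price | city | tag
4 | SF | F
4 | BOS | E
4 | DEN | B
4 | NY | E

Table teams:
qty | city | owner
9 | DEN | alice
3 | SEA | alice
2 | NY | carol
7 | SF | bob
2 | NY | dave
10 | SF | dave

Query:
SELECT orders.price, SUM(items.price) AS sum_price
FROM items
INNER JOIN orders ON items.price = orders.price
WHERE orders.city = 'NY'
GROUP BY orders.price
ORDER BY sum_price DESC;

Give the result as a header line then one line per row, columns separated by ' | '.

== RESULT ==
orders.price | sum_price
4 | 8

Derivation:
After JOIN orders (8 rows):
items.id | items.price | items.owner | orders.price | orders.city | orders.tag
4 | 4 | alice | 4 | SF | F
4 | 4 | alice | 4 | BOS | E
4 | 4 | alice | 4 | DEN | B
4 | 4 | alice | 4 | NY | E
60 | 4 | alice | 4 | SF | F
60 | 4 | alice | 4 | BOS | E
60 | 4 | alice | 4 | DEN | B
60 | 4 | alice | 4 | NY | E
After WHERE (2 rows):
items.id | items.price | items.owner | orders.price | orders.city | orders.tag
4 | 4 | alice | 4 | NY | E
60 | 4 | alice | 4 | NY | E
After GROUP BY (1 rows):
orders.price | sum_price
4 | 8
After ORDER BY (1 rows):
orders.price | sum_price
4 | 8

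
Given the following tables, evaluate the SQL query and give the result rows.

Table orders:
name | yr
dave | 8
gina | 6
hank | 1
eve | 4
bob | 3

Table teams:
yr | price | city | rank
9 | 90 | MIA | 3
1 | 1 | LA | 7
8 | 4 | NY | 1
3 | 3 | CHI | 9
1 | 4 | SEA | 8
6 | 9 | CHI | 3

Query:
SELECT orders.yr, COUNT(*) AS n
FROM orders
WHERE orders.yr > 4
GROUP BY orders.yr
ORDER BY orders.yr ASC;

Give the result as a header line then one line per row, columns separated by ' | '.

== RESULT ==
orders.yr | n
6 | 1
8 | 1

Derivation:
After WHERE (2 rows):
orders.name | orders.yr
dave | 8
gina | 6
After GROUP BY (2 rows):
orders.yr | n
8 | 1
6 | 1
After ORDER BY (2 rows):
orders.yr | n
6 | 1
8 | 1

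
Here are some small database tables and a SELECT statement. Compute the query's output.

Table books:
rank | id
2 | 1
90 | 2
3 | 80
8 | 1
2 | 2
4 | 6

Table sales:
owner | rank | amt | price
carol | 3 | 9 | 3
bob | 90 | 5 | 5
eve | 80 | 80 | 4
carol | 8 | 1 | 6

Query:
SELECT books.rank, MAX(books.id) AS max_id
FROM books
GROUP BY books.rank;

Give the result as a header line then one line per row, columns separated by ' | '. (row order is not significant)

== RESULT ==
books.rank | max_id
2 | 2
90 | 2
3 | 80
8 | 1
4 | 6

Derivation:
After GROUP BY (5 rows):
books.rank | max_id
2 | 2
90 | 2
3 | 80
8 | 1
4 | 6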